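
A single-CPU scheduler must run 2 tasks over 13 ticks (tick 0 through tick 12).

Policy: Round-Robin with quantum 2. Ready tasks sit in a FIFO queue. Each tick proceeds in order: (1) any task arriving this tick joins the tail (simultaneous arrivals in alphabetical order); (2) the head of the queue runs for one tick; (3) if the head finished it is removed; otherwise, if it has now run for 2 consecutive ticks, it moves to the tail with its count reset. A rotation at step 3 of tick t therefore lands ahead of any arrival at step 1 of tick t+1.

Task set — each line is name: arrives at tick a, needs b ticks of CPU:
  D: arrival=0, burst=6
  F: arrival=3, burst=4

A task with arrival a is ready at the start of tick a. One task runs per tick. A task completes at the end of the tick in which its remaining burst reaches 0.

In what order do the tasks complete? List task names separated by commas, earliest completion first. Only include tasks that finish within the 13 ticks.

t=0: queue=[D] q_used=0 → run D
t=1: queue=[D] q_used=1 → run D
t=2: queue=[D] q_used=0 → run D
t=3: queue=[D,F] q_used=1 → run D
t=4: queue=[F,D] q_used=0 → run F
t=5: queue=[F,D] q_used=1 → run F
t=6: queue=[D,F] q_used=0 → run D
t=7: queue=[D,F] q_used=1 → run D
t=8: queue=[F] q_used=0 → run F
t=9: queue=[F] q_used=1 → run F
t=10: (idle)
t=11: (idle)
t=12: (idle)

completion order = D, F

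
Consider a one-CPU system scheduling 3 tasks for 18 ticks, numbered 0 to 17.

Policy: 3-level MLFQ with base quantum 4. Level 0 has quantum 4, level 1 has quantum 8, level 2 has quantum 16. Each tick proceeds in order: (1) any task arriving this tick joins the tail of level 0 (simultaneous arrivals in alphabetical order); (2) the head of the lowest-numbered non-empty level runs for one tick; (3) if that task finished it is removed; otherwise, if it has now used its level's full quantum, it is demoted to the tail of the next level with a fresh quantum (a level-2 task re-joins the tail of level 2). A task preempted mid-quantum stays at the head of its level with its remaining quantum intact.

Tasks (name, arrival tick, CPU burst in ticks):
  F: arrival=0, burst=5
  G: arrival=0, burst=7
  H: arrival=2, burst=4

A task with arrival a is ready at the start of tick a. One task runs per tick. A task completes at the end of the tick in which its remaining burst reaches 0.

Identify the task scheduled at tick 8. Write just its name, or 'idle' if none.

running at tick 8 = H

t=0: L0/L1/L2 = FG/-/- → run F
t=1: L0/L1/L2 = FG/-/- → run F
t=2: L0/L1/L2 = FGH/-/- → run F
t=3: L0/L1/L2 = FGH/-/- → run F
t=4: L0/L1/L2 = GH/F/- → run G
t=5: L0/L1/L2 = GH/F/- → run G
t=6: L0/L1/L2 = GH/F/- → run G
t=7: L0/L1/L2 = GH/F/- → run G
t=8: L0/L1/L2 = H/FG/- → run H
t=9: L0/L1/L2 = H/FG/- → run H
t=10: L0/L1/L2 = H/FG/- → run H
t=11: L0/L1/L2 = H/FG/- → run H
t=12: L0/L1/L2 = -/FG/- → run F
t=13: L0/L1/L2 = -/G/- → run G
t=14: L0/L1/L2 = -/G/- → run G
t=15: L0/L1/L2 = -/G/- → run G
t=16: (idle)
t=17: (idle)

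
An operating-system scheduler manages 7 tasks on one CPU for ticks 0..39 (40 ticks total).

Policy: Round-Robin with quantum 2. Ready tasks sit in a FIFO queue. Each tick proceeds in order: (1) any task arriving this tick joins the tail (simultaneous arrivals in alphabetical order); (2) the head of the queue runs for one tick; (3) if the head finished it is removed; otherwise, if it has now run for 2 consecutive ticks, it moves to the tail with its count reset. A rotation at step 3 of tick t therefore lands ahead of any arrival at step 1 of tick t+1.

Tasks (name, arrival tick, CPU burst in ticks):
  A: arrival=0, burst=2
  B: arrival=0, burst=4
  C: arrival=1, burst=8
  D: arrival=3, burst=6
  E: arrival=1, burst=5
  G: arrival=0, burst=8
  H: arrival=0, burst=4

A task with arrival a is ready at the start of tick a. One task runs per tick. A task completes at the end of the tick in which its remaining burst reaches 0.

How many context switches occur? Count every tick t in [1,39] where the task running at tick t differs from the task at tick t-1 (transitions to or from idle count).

context switches = 19

t=0: queue=[A,B,G,H] q_used=0 → run A
t=1: queue=[A,B,G,H,C,E] q_used=1 → run A
t=2: queue=[B,G,H,C,E] q_used=0 → run B
t=3: queue=[B,G,H,C,E,D] q_used=1 → run B
t=4: queue=[G,H,C,E,D,B] q_used=0 → run G
t=5: queue=[G,H,C,E,D,B] q_used=1 → run G
t=6: queue=[H,C,E,D,B,G] q_used=0 → run H
t=7: queue=[H,C,E,D,B,G] q_used=1 → run H
t=8: queue=[C,E,D,B,G,H] q_used=0 → run C
t=9: queue=[C,E,D,B,G,H] q_used=1 → run C
t=10: queue=[E,D,B,G,H,C] q_used=0 → run E
t=11: queue=[E,D,B,G,H,C] q_used=1 → run E
t=12: queue=[D,B,G,H,C,E] q_used=0 → run D
t=13: queue=[D,B,G,H,C,E] q_used=1 → run D
t=14: queue=[B,G,H,C,E,D] q_used=0 → run B
t=15: queue=[B,G,H,C,E,D] q_used=1 → run B
t=16: queue=[G,H,C,E,D] q_used=0 → run G
t=17: queue=[G,H,C,E,D] q_used=1 → run G
t=18: queue=[H,C,E,D,G] q_used=0 → run H
t=19: queue=[H,C,E,D,G] q_used=1 → run H
t=20: queue=[C,E,D,G] q_used=0 → run C
t=21: queue=[C,E,D,G] q_used=1 → run C
t=22: queue=[E,D,G,C] q_used=0 → run E
t=23: queue=[E,D,G,C] q_used=1 → run E
t=24: queue=[D,G,C,E] q_used=0 → run D
t=25: queue=[D,G,C,E] q_used=1 → run D
t=26: queue=[G,C,E,D] q_used=0 → run G
t=27: queue=[G,C,E,D] q_used=1 → run G
t=28: queue=[C,E,D,G] q_used=0 → run C
t=29: queue=[C,E,D,G] q_used=1 → run C
t=30: queue=[E,D,G,C] q_used=0 → run E
t=31: queue=[D,G,C] q_used=0 → run D
t=32: queue=[D,G,C] q_used=1 → run D
t=33: queue=[G,C] q_used=0 → run G
t=34: queue=[G,C] q_used=1 → run G
t=35: queue=[C] q_used=0 → run C
t=36: queue=[C] q_used=1 → run C
t=37: (idle)
t=38: (idle)
t=39: (idle)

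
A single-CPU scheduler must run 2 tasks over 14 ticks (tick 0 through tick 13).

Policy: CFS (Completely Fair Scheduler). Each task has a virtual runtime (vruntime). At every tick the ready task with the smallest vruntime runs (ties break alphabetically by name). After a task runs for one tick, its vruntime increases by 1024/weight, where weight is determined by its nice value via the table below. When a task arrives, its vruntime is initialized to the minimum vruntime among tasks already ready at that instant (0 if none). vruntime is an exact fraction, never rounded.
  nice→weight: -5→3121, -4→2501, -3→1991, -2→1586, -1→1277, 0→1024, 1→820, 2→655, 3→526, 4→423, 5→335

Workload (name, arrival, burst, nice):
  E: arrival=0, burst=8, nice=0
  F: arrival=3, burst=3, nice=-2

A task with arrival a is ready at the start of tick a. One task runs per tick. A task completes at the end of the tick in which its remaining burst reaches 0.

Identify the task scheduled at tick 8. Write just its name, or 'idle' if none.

t=0: vr[E=0] → run E
t=1: vr[E=1] → run E
t=2: vr[E=2] → run E
t=3: vr[E=3 F=3] → run E
t=4: vr[E=4 F=3] → run F
t=5: vr[E=4 F=2891/793] → run F
t=6: vr[E=4 F=3403/793] → run E
t=7: vr[E=5 F=3403/793] → run F
t=8: vr[E=5] → run E
t=9: vr[E=6] → run E
t=10: vr[E=7] → run E
t=11: (idle)
t=12: (idle)
t=13: (idle)

running at tick 8 = E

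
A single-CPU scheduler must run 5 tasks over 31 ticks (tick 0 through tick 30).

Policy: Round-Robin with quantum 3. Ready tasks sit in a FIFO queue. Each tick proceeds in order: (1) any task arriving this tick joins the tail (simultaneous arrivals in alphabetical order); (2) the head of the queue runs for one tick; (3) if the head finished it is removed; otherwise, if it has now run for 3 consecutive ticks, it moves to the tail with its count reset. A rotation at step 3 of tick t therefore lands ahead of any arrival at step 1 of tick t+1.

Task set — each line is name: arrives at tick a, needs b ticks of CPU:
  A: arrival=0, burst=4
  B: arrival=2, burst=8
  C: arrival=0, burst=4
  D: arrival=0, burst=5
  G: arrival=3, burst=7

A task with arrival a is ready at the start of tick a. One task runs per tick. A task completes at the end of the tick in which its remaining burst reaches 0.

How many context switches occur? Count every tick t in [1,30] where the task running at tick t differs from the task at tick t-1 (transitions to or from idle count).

t=0: queue=[A,C,D] q_used=0 → run A
t=1: queue=[A,C,D] q_used=1 → run A
t=2: queue=[A,C,D,B] q_used=2 → run A
t=3: queue=[C,D,B,A,G] q_used=0 → run C
t=4: queue=[C,D,B,A,G] q_used=1 → run C
t=5: queue=[C,D,B,A,G] q_used=2 → run C
t=6: queue=[D,B,A,G,C] q_used=0 → run D
t=7: queue=[D,B,A,G,C] q_used=1 → run D
t=8: queue=[D,B,A,G,C] q_used=2 → run D
t=9: queue=[B,A,G,C,D] q_used=0 → run B
t=10: queue=[B,A,G,C,D] q_used=1 → run B
t=11: queue=[B,A,G,C,D] q_used=2 → run B
t=12: queue=[A,G,C,D,B] q_used=0 → run A
t=13: queue=[G,C,D,B] q_used=0 → run G
t=14: queue=[G,C,D,B] q_used=1 → run G
t=15: queue=[G,C,D,B] q_used=2 → run G
t=16: queue=[C,D,B,G] q_used=0 → run C
t=17: queue=[D,B,G] q_used=0 → run D
t=18: queue=[D,B,G] q_used=1 → run D
t=19: queue=[B,G] q_used=0 → run B
t=20: queue=[B,G] q_used=1 → run B
t=21: queue=[B,G] q_used=2 → run B
t=22: queue=[G,B] q_used=0 → run G
t=23: queue=[G,B] q_used=1 → run G
t=24: queue=[G,B] q_used=2 → run G
t=25: queue=[B,G] q_used=0 → run B
t=26: queue=[B,G] q_used=1 → run B
t=27: queue=[G] q_used=0 → run G
t=28: (idle)
t=29: (idle)
t=30: (idle)

context switches = 12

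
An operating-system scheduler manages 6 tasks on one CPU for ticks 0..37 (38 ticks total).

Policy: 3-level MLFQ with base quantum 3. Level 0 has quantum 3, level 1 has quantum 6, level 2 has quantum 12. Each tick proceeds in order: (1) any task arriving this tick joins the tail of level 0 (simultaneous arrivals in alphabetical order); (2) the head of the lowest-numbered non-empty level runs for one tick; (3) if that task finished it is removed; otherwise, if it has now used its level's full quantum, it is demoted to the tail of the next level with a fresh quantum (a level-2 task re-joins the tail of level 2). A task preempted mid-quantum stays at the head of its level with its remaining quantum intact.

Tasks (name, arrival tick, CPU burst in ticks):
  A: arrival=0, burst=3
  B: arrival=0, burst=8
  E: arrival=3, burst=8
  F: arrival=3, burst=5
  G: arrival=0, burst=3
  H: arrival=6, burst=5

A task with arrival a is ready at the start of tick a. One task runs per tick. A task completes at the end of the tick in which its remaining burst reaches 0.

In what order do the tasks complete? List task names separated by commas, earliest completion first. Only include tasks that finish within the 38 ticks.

completion order = A, G, B, E, F, H

t=0: L0/L1/L2 = ABG/-/- → run A
t=1: L0/L1/L2 = ABG/-/- → run A
t=2: L0/L1/L2 = ABG/-/- → run A
t=3: L0/L1/L2 = BGEF/-/- → run B
t=4: L0/L1/L2 = BGEF/-/- → run B
t=5: L0/L1/L2 = BGEF/-/- → run B
t=6: L0/L1/L2 = GEFH/B/- → run G
t=7: L0/L1/L2 = GEFH/B/- → run G
t=8: L0/L1/L2 = GEFH/B/- → run G
t=9: L0/L1/L2 = EFH/B/- → run E
t=10: L0/L1/L2 = EFH/B/- → run E
t=11: L0/L1/L2 = EFH/B/- → run E
t=12: L0/L1/L2 = FH/BE/- → run F
t=13: L0/L1/L2 = FH/BE/- → run F
t=14: L0/L1/L2 = FH/BE/- → run F
t=15: L0/L1/L2 = H/BEF/- → run H
t=16: L0/L1/L2 = H/BEF/- → run H
t=17: L0/L1/L2 = H/BEF/- → run H
t=18: L0/L1/L2 = -/BEFH/- → run B
t=19: L0/L1/L2 = -/BEFH/- → run B
t=20: L0/L1/L2 = -/BEFH/- → run B
t=21: L0/L1/L2 = -/BEFH/- → run B
t=22: L0/L1/L2 = -/BEFH/- → run B
t=23: L0/L1/L2 = -/EFH/- → run E
t=24: L0/L1/L2 = -/EFH/- → run E
t=25: L0/L1/L2 = -/EFH/- → run E
t=26: L0/L1/L2 = -/EFH/- → run E
t=27: L0/L1/L2 = -/EFH/- → run E
t=28: L0/L1/L2 = -/FH/- → run F
t=29: L0/L1/L2 = -/FH/- → run F
t=30: L0/L1/L2 = -/H/- → run H
t=31: L0/L1/L2 = -/H/- → run H
t=32: (idle)
t=33: (idle)
t=34: (idle)
t=35: (idle)
t=36: (idle)
t=37: (idle)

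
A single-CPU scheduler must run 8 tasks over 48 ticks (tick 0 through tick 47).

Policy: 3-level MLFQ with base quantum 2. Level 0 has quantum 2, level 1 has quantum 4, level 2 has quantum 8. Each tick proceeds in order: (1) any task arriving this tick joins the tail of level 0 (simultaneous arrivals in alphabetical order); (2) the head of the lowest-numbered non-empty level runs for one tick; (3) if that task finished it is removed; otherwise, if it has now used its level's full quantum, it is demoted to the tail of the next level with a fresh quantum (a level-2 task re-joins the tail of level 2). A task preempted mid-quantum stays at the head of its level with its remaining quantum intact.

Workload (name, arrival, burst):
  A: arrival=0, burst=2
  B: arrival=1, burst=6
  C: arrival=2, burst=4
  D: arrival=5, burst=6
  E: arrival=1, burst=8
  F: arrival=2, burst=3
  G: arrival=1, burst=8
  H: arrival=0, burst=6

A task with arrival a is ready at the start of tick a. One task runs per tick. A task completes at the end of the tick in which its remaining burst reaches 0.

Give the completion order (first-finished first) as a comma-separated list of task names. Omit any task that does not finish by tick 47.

completion order = A, H, B, C, F, D, E, G

t=0: L0/L1/L2 = AH/-/- → run A
t=1: L0/L1/L2 = AHBEG/-/- → run A
t=2: L0/L1/L2 = HBEGCF/-/- → run H
t=3: L0/L1/L2 = HBEGCF/-/- → run H
t=4: L0/L1/L2 = BEGCF/H/- → run B
t=5: L0/L1/L2 = BEGCFD/H/- → run B
t=6: L0/L1/L2 = EGCFD/HB/- → run E
t=7: L0/L1/L2 = EGCFD/HB/- → run E
t=8: L0/L1/L2 = GCFD/HBE/- → run G
t=9: L0/L1/L2 = GCFD/HBE/- → run G
t=10: L0/L1/L2 = CFD/HBEG/- → run C
t=11: L0/L1/L2 = CFD/HBEG/- → run C
t=12: L0/L1/L2 = FD/HBEGC/- → run F
t=13: L0/L1/L2 = FD/HBEGC/- → run F
t=14: L0/L1/L2 = D/HBEGCF/- → run D
t=15: L0/L1/L2 = D/HBEGCF/- → run D
t=16: L0/L1/L2 = -/HBEGCFD/- → run H
t=17: L0/L1/L2 = -/HBEGCFD/- → run H
t=18: L0/L1/L2 = -/HBEGCFD/- → run H
t=19: L0/L1/L2 = -/HBEGCFD/- → run H
t=20: L0/L1/L2 = -/BEGCFD/- → run B
t=21: L0/L1/L2 = -/BEGCFD/- → run B
t=22: L0/L1/L2 = -/BEGCFD/- → run B
t=23: L0/L1/L2 = -/BEGCFD/- → run B
t=24: L0/L1/L2 = -/EGCFD/- → run E
t=25: L0/L1/L2 = -/EGCFD/- → run E
t=26: L0/L1/L2 = -/EGCFD/- → run E
t=27: L0/L1/L2 = -/EGCFD/- → run E
t=28: L0/L1/L2 = -/GCFD/E → run G
t=29: L0/L1/L2 = -/GCFD/E → run G
t=30: L0/L1/L2 = -/GCFD/E → run G
t=31: L0/L1/L2 = -/GCFD/E → run G
t=32: L0/L1/L2 = -/CFD/EG → run C
t=33: L0/L1/L2 = -/CFD/EG → run C
t=34: L0/L1/L2 = -/FD/EG → run F
t=35: L0/L1/L2 = -/D/EG → run D
t=36: L0/L1/L2 = -/D/EG → run D
t=37: L0/L1/L2 = -/D/EG → run D
t=38: L0/L1/L2 = -/D/EG → run D
t=39: L0/L1/L2 = -/-/EG → run E
t=40: L0/L1/L2 = -/-/EG → run E
t=41: L0/L1/L2 = -/-/G → run G
t=42: L0/L1/L2 = -/-/G → run G
t=43: (idle)
t=44: (idle)
t=45: (idle)
t=46: (idle)
t=47: (idle)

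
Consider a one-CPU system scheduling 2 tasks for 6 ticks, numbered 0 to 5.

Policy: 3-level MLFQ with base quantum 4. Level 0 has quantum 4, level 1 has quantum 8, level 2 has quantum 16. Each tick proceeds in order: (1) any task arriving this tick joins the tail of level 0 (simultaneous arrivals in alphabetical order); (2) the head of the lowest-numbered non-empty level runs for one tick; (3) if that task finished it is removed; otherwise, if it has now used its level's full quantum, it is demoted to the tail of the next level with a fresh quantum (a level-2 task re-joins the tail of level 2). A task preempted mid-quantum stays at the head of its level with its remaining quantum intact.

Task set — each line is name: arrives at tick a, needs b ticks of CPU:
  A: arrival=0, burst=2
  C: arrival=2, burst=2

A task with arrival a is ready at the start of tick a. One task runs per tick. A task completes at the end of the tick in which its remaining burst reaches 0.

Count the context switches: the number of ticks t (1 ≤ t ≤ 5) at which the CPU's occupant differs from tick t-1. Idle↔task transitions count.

t=0: L0/L1/L2 = A/-/- → run A
t=1: L0/L1/L2 = A/-/- → run A
t=2: L0/L1/L2 = C/-/- → run C
t=3: L0/L1/L2 = C/-/- → run C
t=4: (idle)
t=5: (idle)

context switches = 2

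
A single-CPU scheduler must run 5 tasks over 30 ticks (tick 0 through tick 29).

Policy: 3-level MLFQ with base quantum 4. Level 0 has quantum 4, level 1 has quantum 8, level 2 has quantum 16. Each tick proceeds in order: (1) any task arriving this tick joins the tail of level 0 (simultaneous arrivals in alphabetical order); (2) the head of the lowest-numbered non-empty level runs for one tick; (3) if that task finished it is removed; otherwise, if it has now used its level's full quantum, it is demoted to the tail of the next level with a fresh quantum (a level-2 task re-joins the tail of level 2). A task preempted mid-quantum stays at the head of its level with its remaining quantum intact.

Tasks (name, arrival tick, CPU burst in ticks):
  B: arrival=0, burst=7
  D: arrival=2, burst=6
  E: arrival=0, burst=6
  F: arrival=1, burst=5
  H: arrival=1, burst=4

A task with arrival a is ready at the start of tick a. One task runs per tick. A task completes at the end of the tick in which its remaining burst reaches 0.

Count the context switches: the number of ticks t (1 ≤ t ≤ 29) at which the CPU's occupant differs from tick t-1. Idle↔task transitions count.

context switches = 9

t=0: L0/L1/L2 = BE/-/- → run B
t=1: L0/L1/L2 = BEFH/-/- → run B
t=2: L0/L1/L2 = BEFHD/-/- → run B
t=3: L0/L1/L2 = BEFHD/-/- → run B
t=4: L0/L1/L2 = EFHD/B/- → run E
t=5: L0/L1/L2 = EFHD/B/- → run E
t=6: L0/L1/L2 = EFHD/B/- → run E
t=7: L0/L1/L2 = EFHD/B/- → run E
t=8: L0/L1/L2 = FHD/BE/- → run F
t=9: L0/L1/L2 = FHD/BE/- → run F
t=10: L0/L1/L2 = FHD/BE/- → run F
t=11: L0/L1/L2 = FHD/BE/- → run F
t=12: L0/L1/L2 = HD/BEF/- → run H
t=13: L0/L1/L2 = HD/BEF/- → run H
t=14: L0/L1/L2 = HD/BEF/- → run H
t=15: L0/L1/L2 = HD/BEF/- → run H
t=16: L0/L1/L2 = D/BEF/- → run D
t=17: L0/L1/L2 = D/BEF/- → run D
t=18: L0/L1/L2 = D/BEF/- → run D
t=19: L0/L1/L2 = D/BEF/- → run D
t=20: L0/L1/L2 = -/BEFD/- → run B
t=21: L0/L1/L2 = -/BEFD/- → run B
t=22: L0/L1/L2 = -/BEFD/- → run B
t=23: L0/L1/L2 = -/EFD/- → run E
t=24: L0/L1/L2 = -/EFD/- → run E
t=25: L0/L1/L2 = -/FD/- → run F
t=26: L0/L1/L2 = -/D/- → run D
t=27: L0/L1/L2 = -/D/- → run D
t=28: (idle)
t=29: (idle)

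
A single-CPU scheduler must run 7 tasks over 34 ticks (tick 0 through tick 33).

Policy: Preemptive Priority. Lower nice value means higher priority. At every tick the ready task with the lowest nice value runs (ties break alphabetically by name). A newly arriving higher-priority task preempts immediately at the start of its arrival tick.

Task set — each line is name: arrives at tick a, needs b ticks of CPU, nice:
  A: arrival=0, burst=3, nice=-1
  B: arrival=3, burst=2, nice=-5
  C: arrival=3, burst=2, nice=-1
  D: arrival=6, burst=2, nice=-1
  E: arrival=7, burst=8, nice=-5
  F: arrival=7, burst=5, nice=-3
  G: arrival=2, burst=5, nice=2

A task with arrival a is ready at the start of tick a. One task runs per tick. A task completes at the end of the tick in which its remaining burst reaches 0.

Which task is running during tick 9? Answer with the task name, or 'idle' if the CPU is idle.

t=0: ready={A} → run A
t=1: ready={A} → run A
t=2: ready={A,G} → run A
t=3: ready={B,C,G} → run B
t=4: ready={B,C,G} → run B
t=5: ready={C,G} → run C
t=6: ready={C,D,G} → run C
t=7: ready={D,E,F,G} → run E
t=8: ready={D,E,F,G} → run E
t=9: ready={D,E,F,G} → run E
t=10: ready={D,E,F,G} → run E
t=11: ready={D,E,F,G} → run E
t=12: ready={D,E,F,G} → run E
t=13: ready={D,E,F,G} → run E
t=14: ready={D,E,F,G} → run E
t=15: ready={D,F,G} → run F
t=16: ready={D,F,G} → run F
t=17: ready={D,F,G} → run F
t=18: ready={D,F,G} → run F
t=19: ready={D,F,G} → run F
t=20: ready={D,G} → run D
t=21: ready={D,G} → run D
t=22: ready={G} → run G
t=23: ready={G} → run G
t=24: ready={G} → run G
t=25: ready={G} → run G
t=26: ready={G} → run G
t=27: (idle)
t=28: (idle)
t=29: (idle)
t=30: (idle)
t=31: (idle)
t=32: (idle)
t=33: (idle)

running at tick 9 = E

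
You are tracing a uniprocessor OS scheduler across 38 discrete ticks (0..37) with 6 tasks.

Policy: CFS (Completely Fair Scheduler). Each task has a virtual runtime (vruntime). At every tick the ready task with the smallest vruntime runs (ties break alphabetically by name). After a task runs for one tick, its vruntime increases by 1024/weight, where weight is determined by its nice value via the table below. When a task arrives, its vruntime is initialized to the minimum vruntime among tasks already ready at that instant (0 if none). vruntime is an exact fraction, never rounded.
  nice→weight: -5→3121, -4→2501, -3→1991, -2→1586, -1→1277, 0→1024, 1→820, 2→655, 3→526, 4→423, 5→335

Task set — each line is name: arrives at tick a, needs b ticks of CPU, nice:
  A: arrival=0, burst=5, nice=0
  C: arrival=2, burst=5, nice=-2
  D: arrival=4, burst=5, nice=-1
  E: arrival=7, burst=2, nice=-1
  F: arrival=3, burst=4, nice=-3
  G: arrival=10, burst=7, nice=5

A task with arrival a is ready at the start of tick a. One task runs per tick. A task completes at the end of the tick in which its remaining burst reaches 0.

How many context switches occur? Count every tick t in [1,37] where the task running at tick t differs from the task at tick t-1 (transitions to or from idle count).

t=0: vr[A=0] → run A
t=1: vr[A=1] → run A
t=2: vr[A=2 C=2] → run A
t=3: vr[A=3 C=2 F=2] → run C
t=4: vr[A=3 C=2098/793 D=2 F=2] → run D
t=5: vr[A=3 C=2098/793 D=3578/1277 F=2] → run F
t=6: vr[A=3 C=2098/793 D=3578/1277 F=5006/1991] → run F
t=7: vr[A=3 C=2098/793 D=3578/1277 E=2098/793 F=6030/1991] → run C
t=8: vr[A=3 C=2610/793 D=3578/1277 E=2098/793 F=6030/1991] → run E
t=9: vr[A=3 C=2610/793 D=3578/1277 E=3491178/1012661 F=6030/1991] → run D
t=10: vr[A=3 C=2610/793 D=4602/1277 E=3491178/1012661 F=6030/1991 G=3] → run A
t=11: vr[A=4 C=2610/793 D=4602/1277 E=3491178/1012661 F=6030/1991 G=3] → run G
t=12: vr[A=4 C=2610/793 D=4602/1277 E=3491178/1012661 F=6030/1991 G=2029/335] → run F
t=13: vr[A=4 C=2610/793 D=4602/1277 E=3491178/1012661 F=7054/1991 G=2029/335] → run C
t=14: vr[A=4 C=3122/793 D=4602/1277 E=3491178/1012661 F=7054/1991 G=2029/335] → run E
t=15: vr[A=4 C=3122/793 D=4602/1277 F=7054/1991 G=2029/335] → run F
t=16: vr[A=4 C=3122/793 D=4602/1277 G=2029/335] → run D
t=17: vr[A=4 C=3122/793 D=5626/1277 G=2029/335] → run C
t=18: vr[A=4 C=3634/793 D=5626/1277 G=2029/335] → run A
t=19: vr[C=3634/793 D=5626/1277 G=2029/335] → run D
t=20: vr[C=3634/793 D=6650/1277 G=2029/335] → run C
t=21: vr[D=6650/1277 G=2029/335] → run D
t=22: vr[G=2029/335] → run G
t=23: vr[G=3053/335] → run G
t=24: vr[G=4077/335] → run G
t=25: vr[G=5101/335] → run G
t=26: vr[G=1225/67] → run G
t=27: vr[G=7149/335] → run G
t=28: (idle)
t=29: (idle)
t=30: (idle)
t=31: (idle)
t=32: (idle)
t=33: (idle)
t=34: (idle)
t=35: (idle)
t=36: (idle)
t=37: (idle)

context switches = 20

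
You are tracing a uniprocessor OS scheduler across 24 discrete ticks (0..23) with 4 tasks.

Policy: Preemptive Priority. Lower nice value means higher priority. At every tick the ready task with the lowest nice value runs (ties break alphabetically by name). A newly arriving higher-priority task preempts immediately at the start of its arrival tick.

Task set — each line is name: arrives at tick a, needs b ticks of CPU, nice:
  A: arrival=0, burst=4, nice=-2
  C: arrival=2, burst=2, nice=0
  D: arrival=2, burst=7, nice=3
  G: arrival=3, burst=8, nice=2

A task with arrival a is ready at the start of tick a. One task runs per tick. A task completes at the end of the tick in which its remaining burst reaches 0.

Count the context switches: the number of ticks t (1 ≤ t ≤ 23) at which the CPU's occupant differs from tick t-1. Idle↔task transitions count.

context switches = 4

t=0: ready={A} → run A
t=1: ready={A} → run A
t=2: ready={A,C,D} → run A
t=3: ready={A,C,D,G} → run A
t=4: ready={C,D,G} → run C
t=5: ready={C,D,G} → run C
t=6: ready={D,G} → run G
t=7: ready={D,G} → run G
t=8: ready={D,G} → run G
t=9: ready={D,G} → run G
t=10: ready={D,G} → run G
t=11: ready={D,G} → run G
t=12: ready={D,G} → run G
t=13: ready={D,G} → run G
t=14: ready={D} → run D
t=15: ready={D} → run D
t=16: ready={D} → run D
t=17: ready={D} → run D
t=18: ready={D} → run D
t=19: ready={D} → run D
t=20: ready={D} → run D
t=21: (idle)
t=22: (idle)
t=23: (idle)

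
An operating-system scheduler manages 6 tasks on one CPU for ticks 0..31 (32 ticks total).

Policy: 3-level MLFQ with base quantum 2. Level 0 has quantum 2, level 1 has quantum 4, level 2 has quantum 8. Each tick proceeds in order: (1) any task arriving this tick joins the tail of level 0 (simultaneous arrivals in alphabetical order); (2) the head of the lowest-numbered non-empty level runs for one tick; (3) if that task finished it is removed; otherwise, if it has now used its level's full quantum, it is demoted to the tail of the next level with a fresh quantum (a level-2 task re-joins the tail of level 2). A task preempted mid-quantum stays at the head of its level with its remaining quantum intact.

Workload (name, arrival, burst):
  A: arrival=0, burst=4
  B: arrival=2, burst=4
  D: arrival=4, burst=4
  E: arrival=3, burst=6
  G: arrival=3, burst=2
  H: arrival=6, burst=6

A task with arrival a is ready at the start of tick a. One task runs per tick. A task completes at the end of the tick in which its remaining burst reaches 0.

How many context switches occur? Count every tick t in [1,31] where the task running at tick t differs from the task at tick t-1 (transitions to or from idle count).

context switches = 11

t=0: L0/L1/L2 = A/-/- → run A
t=1: L0/L1/L2 = A/-/- → run A
t=2: L0/L1/L2 = B/A/- → run B
t=3: L0/L1/L2 = BEG/A/- → run B
t=4: L0/L1/L2 = EGD/AB/- → run E
t=5: L0/L1/L2 = EGD/AB/- → run E
t=6: L0/L1/L2 = GDH/ABE/- → run G
t=7: L0/L1/L2 = GDH/ABE/- → run G
t=8: L0/L1/L2 = DH/ABE/- → run D
t=9: L0/L1/L2 = DH/ABE/- → run D
t=10: L0/L1/L2 = H/ABED/- → run H
t=11: L0/L1/L2 = H/ABED/- → run H
t=12: L0/L1/L2 = -/ABEDH/- → run A
t=13: L0/L1/L2 = -/ABEDH/- → run A
t=14: L0/L1/L2 = -/BEDH/- → run B
t=15: L0/L1/L2 = -/BEDH/- → run B
t=16: L0/L1/L2 = -/EDH/- → run E
t=17: L0/L1/L2 = -/EDH/- → run E
t=18: L0/L1/L2 = -/EDH/- → run E
t=19: L0/L1/L2 = -/EDH/- → run E
t=20: L0/L1/L2 = -/DH/- → run D
t=21: L0/L1/L2 = -/DH/- → run D
t=22: L0/L1/L2 = -/H/- → run H
t=23: L0/L1/L2 = -/H/- → run H
t=24: L0/L1/L2 = -/H/- → run H
t=25: L0/L1/L2 = -/H/- → run H
t=26: (idle)
t=27: (idle)
t=28: (idle)
t=29: (idle)
t=30: (idle)
t=31: (idle)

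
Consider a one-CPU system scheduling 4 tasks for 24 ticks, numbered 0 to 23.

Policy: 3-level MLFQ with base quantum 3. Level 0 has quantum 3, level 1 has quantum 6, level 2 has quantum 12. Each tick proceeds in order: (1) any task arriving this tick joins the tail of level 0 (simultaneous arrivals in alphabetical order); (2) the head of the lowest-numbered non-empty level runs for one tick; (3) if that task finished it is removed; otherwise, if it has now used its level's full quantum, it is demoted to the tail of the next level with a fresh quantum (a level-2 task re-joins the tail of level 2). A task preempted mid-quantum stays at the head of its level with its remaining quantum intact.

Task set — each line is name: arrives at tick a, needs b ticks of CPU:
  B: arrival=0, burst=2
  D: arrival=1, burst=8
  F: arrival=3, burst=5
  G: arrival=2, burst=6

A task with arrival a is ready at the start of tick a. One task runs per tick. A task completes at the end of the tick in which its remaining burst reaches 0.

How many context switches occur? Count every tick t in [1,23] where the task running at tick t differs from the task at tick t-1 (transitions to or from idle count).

context switches = 7

t=0: L0/L1/L2 = B/-/- → run B
t=1: L0/L1/L2 = BD/-/- → run B
t=2: L0/L1/L2 = DG/-/- → run D
t=3: L0/L1/L2 = DGF/-/- → run D
t=4: L0/L1/L2 = DGF/-/- → run D
t=5: L0/L1/L2 = GF/D/- → run G
t=6: L0/L1/L2 = GF/D/- → run G
t=7: L0/L1/L2 = GF/D/- → run G
t=8: L0/L1/L2 = F/DG/- → run F
t=9: L0/L1/L2 = F/DG/- → run F
t=10: L0/L1/L2 = F/DG/- → run F
t=11: L0/L1/L2 = -/DGF/- → run D
t=12: L0/L1/L2 = -/DGF/- → run D
t=13: L0/L1/L2 = -/DGF/- → run D
t=14: L0/L1/L2 = -/DGF/- → run D
t=15: L0/L1/L2 = -/DGF/- → run D
t=16: L0/L1/L2 = -/GF/- → run G
t=17: L0/L1/L2 = -/GF/- → run G
t=18: L0/L1/L2 = -/GF/- → run G
t=19: L0/L1/L2 = -/F/- → run F
t=20: L0/L1/L2 = -/F/- → run F
t=21: (idle)
t=22: (idle)
t=23: (idle)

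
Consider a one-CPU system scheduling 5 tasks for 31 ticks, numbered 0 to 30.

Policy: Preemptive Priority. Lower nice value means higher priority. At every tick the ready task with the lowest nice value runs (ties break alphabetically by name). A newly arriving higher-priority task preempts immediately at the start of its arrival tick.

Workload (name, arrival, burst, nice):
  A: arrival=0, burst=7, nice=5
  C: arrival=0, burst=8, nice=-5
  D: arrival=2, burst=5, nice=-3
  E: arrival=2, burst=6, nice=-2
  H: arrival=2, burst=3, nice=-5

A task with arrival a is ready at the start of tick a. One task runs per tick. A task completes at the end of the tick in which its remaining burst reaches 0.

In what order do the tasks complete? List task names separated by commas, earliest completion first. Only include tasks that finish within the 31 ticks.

t=0: ready={A,C} → run C
t=1: ready={A,C} → run C
t=2: ready={A,C,D,E,H} → run C
t=3: ready={A,C,D,E,H} → run C
t=4: ready={A,C,D,E,H} → run C
t=5: ready={A,C,D,E,H} → run C
t=6: ready={A,C,D,E,H} → run C
t=7: ready={A,C,D,E,H} → run C
t=8: ready={A,D,E,H} → run H
t=9: ready={A,D,E,H} → run H
t=10: ready={A,D,E,H} → run H
t=11: ready={A,D,E} → run D
t=12: ready={A,D,E} → run D
t=13: ready={A,D,E} → run D
t=14: ready={A,D,E} → run D
t=15: ready={A,D,E} → run D
t=16: ready={A,E} → run E
t=17: ready={A,E} → run E
t=18: ready={A,E} → run E
t=19: ready={A,E} → run E
t=20: ready={A,E} → run E
t=21: ready={A,E} → run E
t=22: ready={A} → run A
t=23: ready={A} → run A
t=24: ready={A} → run A
t=25: ready={A} → run A
t=26: ready={A} → run A
t=27: ready={A} → run A
t=28: ready={A} → run A
t=29: (idle)
t=30: (idle)

completion order = C, H, D, E, A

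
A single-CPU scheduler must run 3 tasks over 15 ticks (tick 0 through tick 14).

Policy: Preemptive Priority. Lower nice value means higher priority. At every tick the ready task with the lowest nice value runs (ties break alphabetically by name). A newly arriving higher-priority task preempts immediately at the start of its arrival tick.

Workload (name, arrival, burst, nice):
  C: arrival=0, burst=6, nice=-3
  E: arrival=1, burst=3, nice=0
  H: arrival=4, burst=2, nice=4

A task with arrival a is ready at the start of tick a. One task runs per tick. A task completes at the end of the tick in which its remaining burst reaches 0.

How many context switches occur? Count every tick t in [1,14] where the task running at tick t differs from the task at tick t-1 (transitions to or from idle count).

t=0: ready={C} → run C
t=1: ready={C,E} → run C
t=2: ready={C,E} → run C
t=3: ready={C,E} → run C
t=4: ready={C,E,H} → run C
t=5: ready={C,E,H} → run C
t=6: ready={E,H} → run E
t=7: ready={E,H} → run E
t=8: ready={E,H} → run E
t=9: ready={H} → run H
t=10: ready={H} → run H
t=11: (idle)
t=12: (idle)
t=13: (idle)
t=14: (idle)

context switches = 3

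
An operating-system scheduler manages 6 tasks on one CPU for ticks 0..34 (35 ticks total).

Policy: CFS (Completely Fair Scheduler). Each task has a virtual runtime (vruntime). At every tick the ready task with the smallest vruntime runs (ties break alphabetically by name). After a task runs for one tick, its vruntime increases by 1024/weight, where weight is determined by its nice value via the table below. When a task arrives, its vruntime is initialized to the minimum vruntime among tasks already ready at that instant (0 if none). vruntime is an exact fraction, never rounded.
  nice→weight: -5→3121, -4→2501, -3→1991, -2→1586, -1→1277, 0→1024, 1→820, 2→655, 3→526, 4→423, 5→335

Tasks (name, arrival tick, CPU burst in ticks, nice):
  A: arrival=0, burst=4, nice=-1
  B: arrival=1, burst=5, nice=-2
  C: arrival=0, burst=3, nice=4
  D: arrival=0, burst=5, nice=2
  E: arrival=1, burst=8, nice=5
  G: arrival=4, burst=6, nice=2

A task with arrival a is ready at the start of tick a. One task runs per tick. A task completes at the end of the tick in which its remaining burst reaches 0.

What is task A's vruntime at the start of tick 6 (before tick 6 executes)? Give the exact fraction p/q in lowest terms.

t=0: vr[A=0 C=0 D=0] → run A
t=1: vr[A=1024/1277 B=0 C=0 D=0 E=0] → run B
t=2: vr[A=1024/1277 B=512/793 C=0 D=0 E=0] → run C
t=3: vr[A=1024/1277 B=512/793 C=1024/423 D=0 E=0] → run D
t=4: vr[A=1024/1277 B=512/793 C=1024/423 D=1024/655 E=0 G=0] → run E
t=5: vr[A=1024/1277 B=512/793 C=1024/423 D=1024/655 E=1024/335 G=0] → run G
t=6: vr[A=1024/1277 B=512/793 C=1024/423 D=1024/655 E=1024/335 G=1024/655] → run B
t=7: vr[A=1024/1277 B=1024/793 C=1024/423 D=1024/655 E=1024/335 G=1024/655] → run A
t=8: vr[A=2048/1277 B=1024/793 C=1024/423 D=1024/655 E=1024/335 G=1024/655] → run B
t=9: vr[A=2048/1277 B=1536/793 C=1024/423 D=1024/655 E=1024/335 G=1024/655] → run D
t=10: vr[A=2048/1277 B=1536/793 C=1024/423 D=2048/655 E=1024/335 G=1024/655] → run G
t=11: vr[A=2048/1277 B=1536/793 C=1024/423 D=2048/655 E=1024/335 G=2048/655] → run A
t=12: vr[A=3072/1277 B=1536/793 C=1024/423 D=2048/655 E=1024/335 G=2048/655] → run B
t=13: vr[A=3072/1277 B=2048/793 C=1024/423 D=2048/655 E=1024/335 G=2048/655] → run A
t=14: vr[B=2048/793 C=1024/423 D=2048/655 E=1024/335 G=2048/655] → run C
t=15: vr[B=2048/793 C=2048/423 D=2048/655 E=1024/335 G=2048/655] → run B
t=16: vr[C=2048/423 D=2048/655 E=1024/335 G=2048/655] → run E
t=17: vr[C=2048/423 D=2048/655 E=2048/335 G=2048/655] → run D
t=18: vr[C=2048/423 D=3072/655 E=2048/335 G=2048/655] → run G
t=19: vr[C=2048/423 D=3072/655 E=2048/335 G=3072/655] → run D
t=20: vr[C=2048/423 D=4096/655 E=2048/335 G=3072/655] → run G
t=21: vr[C=2048/423 D=4096/655 E=2048/335 G=4096/655] → run C
t=22: vr[D=4096/655 E=2048/335 G=4096/655] → run E
t=23: vr[D=4096/655 E=3072/335 G=4096/655] → run D
t=24: vr[E=3072/335 G=4096/655] → run G
t=25: vr[E=3072/335 G=1024/131] → run G
t=26: vr[E=3072/335] → run E
t=27: vr[E=4096/335] → run E
t=28: vr[E=1024/67] → run E
t=29: vr[E=6144/335] → run E
t=30: vr[E=7168/335] → run E
t=31: (idle)
t=32: (idle)
t=33: (idle)
t=34: (idle)

vruntime(A, start of tick 6) = 1024/1277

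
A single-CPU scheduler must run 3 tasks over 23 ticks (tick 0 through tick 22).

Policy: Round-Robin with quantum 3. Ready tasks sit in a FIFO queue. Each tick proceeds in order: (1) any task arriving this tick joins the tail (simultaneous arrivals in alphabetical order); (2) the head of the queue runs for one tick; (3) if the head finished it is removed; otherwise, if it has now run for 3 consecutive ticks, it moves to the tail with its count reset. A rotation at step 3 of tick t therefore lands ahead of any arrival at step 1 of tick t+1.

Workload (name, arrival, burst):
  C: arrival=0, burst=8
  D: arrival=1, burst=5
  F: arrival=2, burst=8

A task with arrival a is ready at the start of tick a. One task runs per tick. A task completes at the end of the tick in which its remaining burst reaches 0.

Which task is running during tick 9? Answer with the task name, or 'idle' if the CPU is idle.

t=0: queue=[C] q_used=0 → run C
t=1: queue=[C,D] q_used=1 → run C
t=2: queue=[C,D,F] q_used=2 → run C
t=3: queue=[D,F,C] q_used=0 → run D
t=4: queue=[D,F,C] q_used=1 → run D
t=5: queue=[D,F,C] q_used=2 → run D
t=6: queue=[F,C,D] q_used=0 → run F
t=7: queue=[F,C,D] q_used=1 → run F
t=8: queue=[F,C,D] q_used=2 → run F
t=9: queue=[C,D,F] q_used=0 → run C
t=10: queue=[C,D,F] q_used=1 → run C
t=11: queue=[C,D,F] q_used=2 → run C
t=12: queue=[D,F,C] q_used=0 → run D
t=13: queue=[D,F,C] q_used=1 → run D
t=14: queue=[F,C] q_used=0 → run F
t=15: queue=[F,C] q_used=1 → run F
t=16: queue=[F,C] q_used=2 → run F
t=17: queue=[C,F] q_used=0 → run C
t=18: queue=[C,F] q_used=1 → run C
t=19: queue=[F] q_used=0 → run F
t=20: queue=[F] q_used=1 → run F
t=21: (idle)
t=22: (idle)

running at tick 9 = C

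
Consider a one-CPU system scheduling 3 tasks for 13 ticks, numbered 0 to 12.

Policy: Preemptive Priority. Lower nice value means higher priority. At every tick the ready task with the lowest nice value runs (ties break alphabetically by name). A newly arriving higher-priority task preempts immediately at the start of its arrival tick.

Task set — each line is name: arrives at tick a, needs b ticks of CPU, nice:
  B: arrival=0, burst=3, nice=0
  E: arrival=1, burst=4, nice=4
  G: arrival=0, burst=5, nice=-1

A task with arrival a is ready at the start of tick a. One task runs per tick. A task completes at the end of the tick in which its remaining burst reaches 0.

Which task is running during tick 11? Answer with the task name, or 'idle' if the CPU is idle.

running at tick 11 = E

t=0: ready={B,G} → run G
t=1: ready={B,E,G} → run G
t=2: ready={B,E,G} → run G
t=3: ready={B,E,G} → run G
t=4: ready={B,E,G} → run G
t=5: ready={B,E} → run B
t=6: ready={B,E} → run B
t=7: ready={B,E} → run B
t=8: ready={E} → run E
t=9: ready={E} → run E
t=10: ready={E} → run E
t=11: ready={E} → run E
t=12: (idle)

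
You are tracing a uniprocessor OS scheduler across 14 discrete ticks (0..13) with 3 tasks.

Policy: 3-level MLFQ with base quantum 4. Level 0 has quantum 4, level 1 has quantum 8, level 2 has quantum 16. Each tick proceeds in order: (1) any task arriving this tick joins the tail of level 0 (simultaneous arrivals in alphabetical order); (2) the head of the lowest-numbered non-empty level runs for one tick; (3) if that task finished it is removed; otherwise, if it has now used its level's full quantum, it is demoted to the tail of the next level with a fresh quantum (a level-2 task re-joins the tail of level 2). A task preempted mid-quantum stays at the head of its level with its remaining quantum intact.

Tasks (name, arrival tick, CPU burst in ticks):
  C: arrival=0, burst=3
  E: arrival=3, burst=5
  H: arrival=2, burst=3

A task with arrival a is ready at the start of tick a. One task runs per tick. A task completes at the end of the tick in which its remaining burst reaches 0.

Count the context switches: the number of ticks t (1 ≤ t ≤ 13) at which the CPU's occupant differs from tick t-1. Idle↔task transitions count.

context switches = 3

t=0: L0/L1/L2 = C/-/- → run C
t=1: L0/L1/L2 = C/-/- → run C
t=2: L0/L1/L2 = CH/-/- → run C
t=3: L0/L1/L2 = HE/-/- → run H
t=4: L0/L1/L2 = HE/-/- → run H
t=5: L0/L1/L2 = HE/-/- → run H
t=6: L0/L1/L2 = E/-/- → run E
t=7: L0/L1/L2 = E/-/- → run E
t=8: L0/L1/L2 = E/-/- → run E
t=9: L0/L1/L2 = E/-/- → run E
t=10: L0/L1/L2 = -/E/- → run E
t=11: (idle)
t=12: (idle)
t=13: (idle)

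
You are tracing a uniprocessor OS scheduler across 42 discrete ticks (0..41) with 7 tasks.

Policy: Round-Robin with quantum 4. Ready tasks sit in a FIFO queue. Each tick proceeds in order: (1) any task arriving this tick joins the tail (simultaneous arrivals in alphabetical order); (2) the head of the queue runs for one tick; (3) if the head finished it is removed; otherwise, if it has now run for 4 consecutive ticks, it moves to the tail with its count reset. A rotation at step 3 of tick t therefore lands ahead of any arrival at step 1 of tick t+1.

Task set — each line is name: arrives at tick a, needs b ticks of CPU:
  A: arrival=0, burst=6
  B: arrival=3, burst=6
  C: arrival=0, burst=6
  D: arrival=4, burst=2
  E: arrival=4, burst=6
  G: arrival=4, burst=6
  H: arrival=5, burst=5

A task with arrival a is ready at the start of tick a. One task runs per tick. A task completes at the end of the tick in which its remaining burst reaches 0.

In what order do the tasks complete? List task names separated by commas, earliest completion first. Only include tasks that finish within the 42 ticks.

completion order = A, D, C, B, E, G, H

t=0: queue=[A,C] q_used=0 → run A
t=1: queue=[A,C] q_used=1 → run A
t=2: queue=[A,C] q_used=2 → run A
t=3: queue=[A,C,B] q_used=3 → run A
t=4: queue=[C,B,A,D,E,G] q_used=0 → run C
t=5: queue=[C,B,A,D,E,G,H] q_used=1 → run C
t=6: queue=[C,B,A,D,E,G,H] q_used=2 → run C
t=7: queue=[C,B,A,D,E,G,H] q_used=3 → run C
t=8: queue=[B,A,D,E,G,H,C] q_used=0 → run B
t=9: queue=[B,A,D,E,G,H,C] q_used=1 → run B
t=10: queue=[B,A,D,E,G,H,C] q_used=2 → run B
t=11: queue=[B,A,D,E,G,H,C] q_used=3 → run B
t=12: queue=[A,D,E,G,H,C,B] q_used=0 → run A
t=13: queue=[A,D,E,G,H,C,B] q_used=1 → run A
t=14: queue=[D,E,G,H,C,B] q_used=0 → run D
t=15: queue=[D,E,G,H,C,B] q_used=1 → run D
t=16: queue=[E,G,H,C,B] q_used=0 → run E
t=17: queue=[E,G,H,C,B] q_used=1 → run E
t=18: queue=[E,G,H,C,B] q_used=2 → run E
t=19: queue=[E,G,H,C,B] q_used=3 → run E
t=20: queue=[G,H,C,B,E] q_used=0 → run G
t=21: queue=[G,H,C,B,E] q_used=1 → run G
t=22: queue=[G,H,C,B,E] q_used=2 → run G
t=23: queue=[G,H,C,B,E] q_used=3 → run G
t=24: queue=[H,C,B,E,G] q_used=0 → run H
t=25: queue=[H,C,B,E,G] q_used=1 → run H
t=26: queue=[H,C,B,E,G] q_used=2 → run H
t=27: queue=[H,C,B,E,G] q_used=3 → run H
t=28: queue=[C,B,E,G,H] q_used=0 → run C
t=29: queue=[C,B,E,G,H] q_used=1 → run C
t=30: queue=[B,E,G,H] q_used=0 → run B
t=31: queue=[B,E,G,H] q_used=1 → run B
t=32: queue=[E,G,H] q_used=0 → run E
t=33: queue=[E,G,H] q_used=1 → run E
t=34: queue=[G,H] q_used=0 → run G
t=35: queue=[G,H] q_used=1 → run G
t=36: queue=[H] q_used=0 → run H
t=37: (idle)
t=38: (idle)
t=39: (idle)
t=40: (idle)
t=41: (idle)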